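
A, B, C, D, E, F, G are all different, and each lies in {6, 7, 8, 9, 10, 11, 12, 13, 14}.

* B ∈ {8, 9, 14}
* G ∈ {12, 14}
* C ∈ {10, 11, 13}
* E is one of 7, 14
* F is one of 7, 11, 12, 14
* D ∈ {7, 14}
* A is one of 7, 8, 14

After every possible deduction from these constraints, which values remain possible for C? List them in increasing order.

10, 13

The 2 variables D and E are confined to {7, 14}, which locks those values in; drop them from A, B, F, G.
A's domain is down to {8}, so A = 8. Strike 8 from B.
B's domain is down to {9}, so B = 9.
G has just one choice, so G = 12. Eliminate 12 elsewhere: F.
F must be 11 (only option left). Remove 11 from C.
No further eliminations apply; C can still be any of 10, 13.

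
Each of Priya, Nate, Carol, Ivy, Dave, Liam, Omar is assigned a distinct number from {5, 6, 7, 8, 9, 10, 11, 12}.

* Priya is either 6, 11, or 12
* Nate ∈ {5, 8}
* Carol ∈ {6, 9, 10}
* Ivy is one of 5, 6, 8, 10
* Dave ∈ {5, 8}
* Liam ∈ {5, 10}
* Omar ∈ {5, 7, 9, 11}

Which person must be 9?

Nate and Dave between them cover only {5, 8} — a naked pair. Remove those values from Ivy, Liam, Omar.
Liam's domain is down to {10}, so Liam = 10. Strike 10 from Carol, Ivy.
Ivy's domain is down to {6}, so Ivy = 6. So Priya, Carol can't be 6.
So 9 goes to Carol.

Carol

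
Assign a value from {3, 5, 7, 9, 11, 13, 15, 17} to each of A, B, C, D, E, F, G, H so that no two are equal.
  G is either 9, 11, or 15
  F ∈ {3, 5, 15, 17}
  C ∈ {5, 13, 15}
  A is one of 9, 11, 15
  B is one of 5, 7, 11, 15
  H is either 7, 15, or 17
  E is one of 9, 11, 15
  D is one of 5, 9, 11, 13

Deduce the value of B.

The 8 variables together cover exactly {3, 5, 7, 9, 11, 13, 15, 17} — 8 values for 8 variables — and 3 appears only in F's list, so F = 3.
The 7 still-open variables draw from only 7 values {5, 7, 9, 11, 13, 15, 17}, so each is used; only H can be 17, hence H = 17.
The 6 still-open variables draw from only 6 values {5, 7, 9, 11, 13, 15}, so each is used; only B can be 7, hence B = 7.

7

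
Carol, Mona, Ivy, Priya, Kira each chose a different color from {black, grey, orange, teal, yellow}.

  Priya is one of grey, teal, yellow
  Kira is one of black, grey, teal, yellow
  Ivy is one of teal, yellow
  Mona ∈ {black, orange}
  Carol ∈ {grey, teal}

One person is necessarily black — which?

Kira

The 5 variables draw from only 5 values {black, grey, orange, teal, yellow}, so each is used; only Mona can be orange, hence Mona = orange.
The 4 still-open variables draw from only 4 values {black, grey, teal, yellow}, so each is used; only Kira can be black, hence Kira = black.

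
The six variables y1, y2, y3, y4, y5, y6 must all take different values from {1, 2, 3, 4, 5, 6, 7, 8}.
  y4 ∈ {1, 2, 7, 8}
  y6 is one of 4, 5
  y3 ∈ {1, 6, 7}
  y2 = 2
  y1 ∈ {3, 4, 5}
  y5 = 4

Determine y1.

3

y2 must be 2 (only option left). Remove 2 from y4.
That leaves y5 = 4. Strike 4 from y1, y6.
y6 must be 5 (only option left). So y1 can't be 5.
So y1 = 3.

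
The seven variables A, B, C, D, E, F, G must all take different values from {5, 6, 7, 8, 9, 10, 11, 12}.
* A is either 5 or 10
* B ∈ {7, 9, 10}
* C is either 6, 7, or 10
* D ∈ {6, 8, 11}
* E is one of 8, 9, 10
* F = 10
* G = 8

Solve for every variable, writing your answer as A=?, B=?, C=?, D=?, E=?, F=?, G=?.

F must be 10 (only option left). Eliminate 10 elsewhere: A, B, C, E.
G has just one choice, so G = 8. Eliminate 8 elsewhere: D, E.
A must be 5 (only option left).
That leaves E = 9. Strike 9 from B.
That leaves B = 7. So C can't be 7.
That leaves C = 6. So D can't be 6.
D has just one choice, so D = 11.

A=5, B=7, C=6, D=11, E=9, F=10, G=8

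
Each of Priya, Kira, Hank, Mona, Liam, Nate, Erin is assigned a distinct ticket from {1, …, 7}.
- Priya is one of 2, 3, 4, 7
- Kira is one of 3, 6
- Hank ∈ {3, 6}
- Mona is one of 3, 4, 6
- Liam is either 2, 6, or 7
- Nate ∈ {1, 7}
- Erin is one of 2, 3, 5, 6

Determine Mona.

Among the 7 variables, 1 fits only Nate (and all 7 values in {1, 2, 3, 4, 5, 6, 7} must be used), so Nate = 1.
Among the 6 still-open variables, 5 fits only Erin (and all 6 values in {2, 3, 4, 5, 6, 7} must be used), so Erin = 5.
Kira and Hank between them cover only {3, 6} — a naked pair. Remove those values from Priya, Mona, Liam.
So Mona = 4.

4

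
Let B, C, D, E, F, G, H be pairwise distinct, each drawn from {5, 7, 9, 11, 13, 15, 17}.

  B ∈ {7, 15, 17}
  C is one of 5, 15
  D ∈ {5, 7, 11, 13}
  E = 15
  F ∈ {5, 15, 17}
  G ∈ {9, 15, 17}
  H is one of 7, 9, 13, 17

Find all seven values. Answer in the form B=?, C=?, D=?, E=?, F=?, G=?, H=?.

E has just one choice, so E = 15. So B, C, F, G can't be 15.
C must be 5 (only option left). Strike 5 from D, F.
F's domain is down to {17}, so F = 17. Remove 17 from B, G, H.
That leaves G = 9. Eliminate 9 elsewhere: H.
B has just one choice, so B = 7. Remove 7 from D, H.
H's domain is down to {13}, so H = 13. Eliminate 13 elsewhere: D.
D must be 11 (only option left).

B=7, C=5, D=11, E=15, F=17, G=9, H=13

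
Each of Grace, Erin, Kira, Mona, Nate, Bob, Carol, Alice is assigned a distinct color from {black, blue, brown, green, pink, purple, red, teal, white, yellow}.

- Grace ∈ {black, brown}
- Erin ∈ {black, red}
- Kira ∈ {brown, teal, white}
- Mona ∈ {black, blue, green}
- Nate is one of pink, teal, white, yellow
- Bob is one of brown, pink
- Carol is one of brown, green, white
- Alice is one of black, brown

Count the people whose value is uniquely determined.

2

Grace and Alice share exactly the 2 values {black, brown}; by pigeonhole those values go to them, so strike black, brown from Erin, Kira, Mona, Bob, Carol.
Erin's domain is down to {red}, so Erin = red.
Bob must be pink (only option left). Eliminate pink elsewhere: Nate.
Determined: Erin=red, Bob=pink. The other people each still have more than one consistent value. That makes 2.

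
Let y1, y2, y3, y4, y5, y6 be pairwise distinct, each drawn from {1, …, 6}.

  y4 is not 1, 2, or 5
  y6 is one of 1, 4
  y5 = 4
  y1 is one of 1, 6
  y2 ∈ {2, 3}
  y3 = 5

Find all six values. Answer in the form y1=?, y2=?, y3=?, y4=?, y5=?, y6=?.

y3 must be 5 (only option left).
That leaves y5 = 4. So y4, y6 can't be 4.
y6 must be 1 (only option left). Eliminate 1 elsewhere: y1.
That leaves y1 = 6. Strike 6 from y4.
y4 has just one choice, so y4 = 3. So y2 can't be 3.
y2's domain is down to {2}, so y2 = 2.

y1=6, y2=2, y3=5, y4=3, y5=4, y6=1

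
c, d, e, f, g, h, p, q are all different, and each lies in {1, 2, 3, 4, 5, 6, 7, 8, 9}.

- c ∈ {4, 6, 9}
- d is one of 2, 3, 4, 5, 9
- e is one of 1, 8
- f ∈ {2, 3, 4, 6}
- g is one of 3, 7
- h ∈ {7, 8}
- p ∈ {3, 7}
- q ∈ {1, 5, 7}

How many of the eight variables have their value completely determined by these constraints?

3

g and p share exactly the 2 values {3, 7}; by pigeonhole those values go to them, so strike 3, 7 from d, f, h, q.
h's domain is down to {8}, so h = 8. Remove 8 from e.
e must be 1 (only option left). Eliminate 1 elsewhere: q.
That leaves q = 5. So d can't be 5.
Determined: e=1, h=8, q=5. The other variables each still have more than one consistent value. That makes 3.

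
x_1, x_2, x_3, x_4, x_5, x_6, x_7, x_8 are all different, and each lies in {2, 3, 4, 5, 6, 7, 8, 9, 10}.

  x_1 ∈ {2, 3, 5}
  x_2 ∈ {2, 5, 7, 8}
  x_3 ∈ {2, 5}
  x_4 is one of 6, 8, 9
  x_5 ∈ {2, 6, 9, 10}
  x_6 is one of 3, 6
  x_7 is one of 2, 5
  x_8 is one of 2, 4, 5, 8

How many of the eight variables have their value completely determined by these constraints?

x_3 and x_7 between them cover only {2, 5} — a naked pair. Remove those values from x_1, x_2, x_5, x_8.
x_1 must be 3 (only option left). So x_6 can't be 3.
x_6 has just one choice, so x_6 = 6. So x_4, x_5 can't be 6.
Determined: x_1=3, x_6=6. The other variables each still have more than one consistent value. That makes 2.

2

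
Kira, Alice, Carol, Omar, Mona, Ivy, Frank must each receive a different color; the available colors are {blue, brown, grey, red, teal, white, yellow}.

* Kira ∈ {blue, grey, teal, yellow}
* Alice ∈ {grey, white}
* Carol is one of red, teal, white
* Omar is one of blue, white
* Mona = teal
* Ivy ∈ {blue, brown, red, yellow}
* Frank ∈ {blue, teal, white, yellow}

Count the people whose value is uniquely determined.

3

Mona has just one choice, so Mona = teal. So Kira, Carol, Frank can't be teal.
The 6 still-open variables draw from only 6 values {blue, brown, grey, red, white, yellow}, so each is used; only Ivy can be brown, hence Ivy = brown.
Among the 5 still-open variables, red fits only Carol (and all 5 values in {blue, grey, red, white, yellow} must be used), so Carol = red.
Determined: Carol=red, Mona=teal, Ivy=brown. The other people each still have more than one consistent value. That makes 3.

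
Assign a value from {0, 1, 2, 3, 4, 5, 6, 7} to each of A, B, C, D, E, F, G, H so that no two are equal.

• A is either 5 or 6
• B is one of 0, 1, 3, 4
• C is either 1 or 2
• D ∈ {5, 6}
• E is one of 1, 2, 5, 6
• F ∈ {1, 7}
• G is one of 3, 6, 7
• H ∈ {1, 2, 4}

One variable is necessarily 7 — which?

F

The 8 variables draw from only 8 values {0, 1, 2, 3, 4, 5, 6, 7}, so each is used; only B can be 0, hence B = 0.
The 7 still-open variables draw from only 7 values {1, 2, 3, 4, 5, 6, 7}, so each is used; only G can be 3, hence G = 3.
The 6 still-open variables draw from only 6 values {1, 2, 4, 5, 6, 7}, so each is used; only H can be 4, hence H = 4.
The 5 still-open variables draw from only 5 values {1, 2, 5, 6, 7}, so each is used; only F can be 7, hence F = 7.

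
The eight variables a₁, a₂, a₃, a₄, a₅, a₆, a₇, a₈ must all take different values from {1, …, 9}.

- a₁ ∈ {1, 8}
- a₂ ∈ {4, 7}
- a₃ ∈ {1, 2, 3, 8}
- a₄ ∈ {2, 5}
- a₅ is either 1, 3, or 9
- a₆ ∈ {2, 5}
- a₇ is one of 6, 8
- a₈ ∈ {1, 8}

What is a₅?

a₁ and a₈ share exactly the 2 values {1, 8}; by pigeonhole those values go to them, so strike 1, 8 from a₃, a₅, a₇.
a₇ must be 6 (only option left).
a₄ and a₆ between them cover only {2, 5} — a naked pair. Remove those values from a₃.
a₃'s domain is down to {3}, so a₃ = 3. Eliminate 3 elsewhere: a₅.
So a₅ = 9.

9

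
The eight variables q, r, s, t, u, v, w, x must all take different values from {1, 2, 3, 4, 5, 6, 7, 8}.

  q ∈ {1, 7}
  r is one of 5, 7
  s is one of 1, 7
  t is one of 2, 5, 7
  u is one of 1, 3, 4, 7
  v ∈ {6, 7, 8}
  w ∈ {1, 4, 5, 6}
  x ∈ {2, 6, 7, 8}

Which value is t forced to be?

The 8 variables draw from only 8 values {1, 2, 3, 4, 5, 6, 7, 8}, so each is used; only u can be 3, hence u = 3.
The 7 still-open variables together cover exactly {1, 2, 4, 5, 6, 7, 8} — 7 values for 7 variables — and 4 appears only in w's list, so w = 4.
q and s between them cover only {1, 7} — a naked pair. Remove those values from r, t, v, x.
That leaves r = 5. So t can't be 5.
So t = 2.

2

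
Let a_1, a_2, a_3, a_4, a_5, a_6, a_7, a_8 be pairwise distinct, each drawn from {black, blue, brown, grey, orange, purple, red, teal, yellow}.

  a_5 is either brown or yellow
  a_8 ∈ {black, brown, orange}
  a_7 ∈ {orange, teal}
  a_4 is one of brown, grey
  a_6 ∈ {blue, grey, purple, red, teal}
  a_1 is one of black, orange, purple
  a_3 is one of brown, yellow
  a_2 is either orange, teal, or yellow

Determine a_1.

a_3 and a_5 share exactly the 2 values {brown, yellow}; by pigeonhole those values go to them, so strike brown, yellow from a_2, a_4, a_8.
a_4's domain is down to {grey}, so a_4 = grey. Eliminate grey elsewhere: a_6.
a_2 and a_7 share exactly the 2 values {orange, teal}; by pigeonhole those values go to them, so strike orange, teal from a_1, a_6, a_8.
a_8's domain is down to {black}, so a_8 = black. Strike black from a_1.
So a_1 = purple.

purple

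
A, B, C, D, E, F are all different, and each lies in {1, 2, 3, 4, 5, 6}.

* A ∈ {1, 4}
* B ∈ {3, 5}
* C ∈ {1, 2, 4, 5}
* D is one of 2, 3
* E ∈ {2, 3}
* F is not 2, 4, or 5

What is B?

The 6 variables together cover exactly {1, 2, 3, 4, 5, 6} — 6 values for 6 variables — and 6 appears only in F's list, so F = 6.
The 2 variables D and E are confined to {2, 3}, which locks those values in; drop them from B, C.
So B = 5.

5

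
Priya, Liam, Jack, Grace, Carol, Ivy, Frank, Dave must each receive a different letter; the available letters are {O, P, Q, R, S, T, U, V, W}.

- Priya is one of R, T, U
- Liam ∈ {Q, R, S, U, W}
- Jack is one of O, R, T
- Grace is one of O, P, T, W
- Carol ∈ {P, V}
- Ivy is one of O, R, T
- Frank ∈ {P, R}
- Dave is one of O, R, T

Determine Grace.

W

Jack, Ivy, Dave between them cover only {O, R, T} — a naked triple. Remove those values from Priya, Liam, Grace, Frank.
Priya has just one choice, so Priya = U. Strike U from Liam.
Frank has just one choice, so Frank = P. Remove P from Grace, Carol.
So Grace = W.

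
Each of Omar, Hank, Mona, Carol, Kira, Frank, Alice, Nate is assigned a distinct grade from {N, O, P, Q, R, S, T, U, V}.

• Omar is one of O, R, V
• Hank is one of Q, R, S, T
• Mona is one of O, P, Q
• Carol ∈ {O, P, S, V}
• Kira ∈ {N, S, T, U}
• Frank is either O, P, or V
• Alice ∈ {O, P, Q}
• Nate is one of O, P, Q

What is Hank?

The 3 variables Mona, Alice, Nate are confined to {O, P, Q}, which locks those values in; drop them from Omar, Hank, Carol, Frank.
Frank must be V (only option left). Remove V from Omar, Carol.
Omar's domain is down to {R}, so Omar = R. So Hank can't be R.
That leaves Carol = S. Strike S from Hank, Kira.
So Hank = T.

T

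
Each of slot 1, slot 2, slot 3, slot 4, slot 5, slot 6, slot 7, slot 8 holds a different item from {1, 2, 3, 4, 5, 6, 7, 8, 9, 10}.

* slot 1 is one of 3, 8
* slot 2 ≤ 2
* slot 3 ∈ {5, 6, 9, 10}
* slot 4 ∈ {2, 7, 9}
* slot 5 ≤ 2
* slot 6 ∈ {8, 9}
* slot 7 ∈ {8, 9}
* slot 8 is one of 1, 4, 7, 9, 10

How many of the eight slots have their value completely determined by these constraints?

2

slot 2 and slot 5 between them cover only {1, 2} — a naked pair. Remove those values from slot 4, slot 8.
slot 6 and slot 7 share exactly the 2 values {8, 9}; by pigeonhole those values go to them, so strike 8, 9 from slot 1, slot 3, slot 4, slot 8.
slot 1's domain is down to {3}, so slot 1 = 3.
slot 4 must be 7 (only option left). Eliminate 7 elsewhere: slot 8.
Determined: slot 1=3, slot 4=7. The other slots each still have more than one consistent value. That makes 2.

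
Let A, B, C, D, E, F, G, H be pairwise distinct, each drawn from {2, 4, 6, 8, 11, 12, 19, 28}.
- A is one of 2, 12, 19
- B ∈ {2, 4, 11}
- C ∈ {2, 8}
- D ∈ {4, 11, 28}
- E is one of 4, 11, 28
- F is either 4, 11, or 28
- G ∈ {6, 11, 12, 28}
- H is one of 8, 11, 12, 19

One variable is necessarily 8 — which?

C

The 8 variables together cover exactly {2, 4, 6, 8, 11, 12, 19, 28} — 8 values for 8 variables — and 6 appears only in G's list, so G = 6.
D, E, F share exactly the 3 values {4, 11, 28}; by pigeonhole those values go to them, so strike 4, 11, 28 from B, H.
B has just one choice, so B = 2. So A, C can't be 2.
So 8 goes to C.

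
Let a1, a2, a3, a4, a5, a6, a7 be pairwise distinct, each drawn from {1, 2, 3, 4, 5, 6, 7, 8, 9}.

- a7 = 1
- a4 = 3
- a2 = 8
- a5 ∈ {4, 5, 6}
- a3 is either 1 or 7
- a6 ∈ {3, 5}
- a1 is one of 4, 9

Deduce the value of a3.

a2 has just one choice, so a2 = 8.
That leaves a4 = 3. Strike 3 from a6.
That leaves a6 = 5. So a5 can't be 5.
a7's domain is down to {1}, so a7 = 1. Remove 1 from a3.
So a3 = 7.

7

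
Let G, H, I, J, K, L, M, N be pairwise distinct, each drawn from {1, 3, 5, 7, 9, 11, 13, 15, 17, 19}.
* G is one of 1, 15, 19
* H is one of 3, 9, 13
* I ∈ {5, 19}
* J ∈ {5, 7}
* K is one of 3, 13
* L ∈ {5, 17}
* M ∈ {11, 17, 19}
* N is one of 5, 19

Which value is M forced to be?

I and N share exactly the 2 values {5, 19}; by pigeonhole those values go to them, so strike 5, 19 from G, J, L, M.
J has just one choice, so J = 7.
That leaves L = 17. So M can't be 17.
So M = 11.

11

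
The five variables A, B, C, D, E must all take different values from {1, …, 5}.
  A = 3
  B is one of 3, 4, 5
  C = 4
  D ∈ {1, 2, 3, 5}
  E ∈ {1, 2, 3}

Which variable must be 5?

A has just one choice, so A = 3. So B, D, E can't be 3.
That leaves C = 4. Strike 4 from B.
So 5 goes to B.

B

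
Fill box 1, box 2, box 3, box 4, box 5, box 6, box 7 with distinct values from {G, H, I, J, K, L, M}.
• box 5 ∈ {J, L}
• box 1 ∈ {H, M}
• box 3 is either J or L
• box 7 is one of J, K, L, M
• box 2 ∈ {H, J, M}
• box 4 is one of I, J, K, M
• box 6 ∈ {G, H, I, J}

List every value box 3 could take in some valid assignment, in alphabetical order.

J, L

Among the 7 variables, G fits only box 6 (and all 7 values in {G, H, I, J, K, L, M} must be used), so box 6 = G.
The 6 still-open variables draw from only 6 values {H, I, J, K, L, M}, so each is used; only box 4 can be I, hence box 4 = I.
The 5 still-open variables together cover exactly {H, J, K, L, M} — 5 values for 5 variables — and K appears only in box 7's list, so box 7 = K.
The 2 variables box 3 and box 5 are confined to {J, L}, which locks those values in; drop them from box 2.
No further eliminations apply; box 3 can still be any of J, L.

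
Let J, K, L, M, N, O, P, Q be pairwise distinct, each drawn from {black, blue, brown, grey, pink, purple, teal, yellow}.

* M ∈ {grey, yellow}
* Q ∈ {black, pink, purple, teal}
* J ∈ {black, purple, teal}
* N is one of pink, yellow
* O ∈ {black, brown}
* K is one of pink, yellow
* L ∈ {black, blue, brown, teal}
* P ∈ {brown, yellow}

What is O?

Among the 8 variables, blue fits only L (and all 8 values in {black, blue, brown, grey, pink, purple, teal, yellow} must be used), so L = blue.
Among the 7 still-open variables, grey fits only M (and all 7 values in {black, brown, grey, pink, purple, teal, yellow} must be used), so M = grey.
K and N between them cover only {pink, yellow} — a naked pair. Remove those values from P, Q.
P must be brown (only option left). Strike brown from O.
So O = black.

black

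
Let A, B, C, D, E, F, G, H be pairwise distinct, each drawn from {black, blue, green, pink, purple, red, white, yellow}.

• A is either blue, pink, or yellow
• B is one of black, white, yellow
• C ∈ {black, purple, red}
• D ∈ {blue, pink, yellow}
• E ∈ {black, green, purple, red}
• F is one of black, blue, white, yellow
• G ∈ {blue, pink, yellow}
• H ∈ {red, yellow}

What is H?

Among the 8 variables, green fits only E (and all 8 values in {black, blue, green, pink, purple, red, white, yellow} must be used), so E = green.
Among the 7 still-open variables, purple fits only C (and all 7 values in {black, blue, pink, purple, red, white, yellow} must be used), so C = purple.
The 6 still-open variables draw from only 6 values {black, blue, pink, red, white, yellow}, so each is used; only H can be red, hence H = red.

red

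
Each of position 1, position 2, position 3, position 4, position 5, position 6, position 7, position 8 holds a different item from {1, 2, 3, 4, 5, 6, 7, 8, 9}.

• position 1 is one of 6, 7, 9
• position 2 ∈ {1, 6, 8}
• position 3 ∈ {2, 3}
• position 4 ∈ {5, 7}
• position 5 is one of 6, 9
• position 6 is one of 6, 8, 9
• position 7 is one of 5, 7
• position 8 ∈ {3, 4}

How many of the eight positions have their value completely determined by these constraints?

2

position 4 and position 7 between them cover only {5, 7} — a naked pair. Remove those values from position 1.
position 1 and position 5 between them cover only {6, 9} — a naked pair. Remove those values from position 2, position 6.
position 6's domain is down to {8}, so position 6 = 8. Strike 8 from position 2.
That leaves position 2 = 1.
Determined: position 2=1, position 6=8. The other positions each still have more than one consistent value. That makes 2.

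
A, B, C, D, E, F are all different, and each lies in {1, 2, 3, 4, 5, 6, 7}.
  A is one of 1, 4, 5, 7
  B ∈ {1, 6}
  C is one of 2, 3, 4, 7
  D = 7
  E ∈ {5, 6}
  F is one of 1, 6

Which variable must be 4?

D's domain is down to {7}, so D = 7. So A, C can't be 7.
B and F between them cover only {1, 6} — a naked pair. Remove those values from A, E.
E has just one choice, so E = 5. Strike 5 from A.
So 4 goes to A.

A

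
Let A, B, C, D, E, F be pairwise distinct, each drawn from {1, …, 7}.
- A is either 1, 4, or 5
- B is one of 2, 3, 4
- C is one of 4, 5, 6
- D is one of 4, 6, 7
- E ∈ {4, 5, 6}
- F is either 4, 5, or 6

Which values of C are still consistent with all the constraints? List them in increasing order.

4, 5, 6

C, E, F share exactly the 3 values {4, 5, 6}; by pigeonhole those values go to them, so strike 4, 5, 6 from A, B, D.
A must be 1 (only option left).
That leaves D = 7.
No further eliminations apply; C can still be any of 4, 5, 6.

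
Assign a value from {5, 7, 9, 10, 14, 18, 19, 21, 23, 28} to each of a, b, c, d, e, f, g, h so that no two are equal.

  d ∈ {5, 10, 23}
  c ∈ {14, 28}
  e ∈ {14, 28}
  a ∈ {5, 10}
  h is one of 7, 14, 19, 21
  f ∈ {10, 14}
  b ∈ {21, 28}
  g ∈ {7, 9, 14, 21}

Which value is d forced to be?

23

c and e between them cover only {14, 28} — a naked pair. Remove those values from b, f, g, h.
b has just one choice, so b = 21. Eliminate 21 elsewhere: g, h.
That leaves f = 10. So a, d can't be 10.
a must be 5 (only option left). Remove 5 from d.
So d = 23.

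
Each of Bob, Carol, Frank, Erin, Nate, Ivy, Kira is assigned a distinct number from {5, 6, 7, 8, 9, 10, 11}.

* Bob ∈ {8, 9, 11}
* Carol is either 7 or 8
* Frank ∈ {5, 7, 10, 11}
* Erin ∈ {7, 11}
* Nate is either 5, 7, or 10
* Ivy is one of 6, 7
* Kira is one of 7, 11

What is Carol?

The 7 variables draw from only 7 values {5, 6, 7, 8, 9, 10, 11}, so each is used; only Ivy can be 6, hence Ivy = 6.
The 6 still-open variables draw from only 6 values {5, 7, 8, 9, 10, 11}, so each is used; only Bob can be 9, hence Bob = 9.
Among the 5 still-open variables, 8 fits only Carol (and all 5 values in {5, 7, 8, 10, 11} must be used), so Carol = 8.

8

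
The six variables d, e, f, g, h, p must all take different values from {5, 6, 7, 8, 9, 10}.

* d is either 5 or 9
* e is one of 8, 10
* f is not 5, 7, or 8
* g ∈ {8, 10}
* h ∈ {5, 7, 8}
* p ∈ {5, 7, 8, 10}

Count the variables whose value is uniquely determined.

The 6 variables together cover exactly {5, 6, 7, 8, 9, 10} — 6 values for 6 variables — and 6 appears only in f's list, so f = 6.
Among the 5 still-open variables, 9 fits only d (and all 5 values in {5, 7, 8, 9, 10} must be used), so d = 9.
e and g share exactly the 2 values {8, 10}; by pigeonhole those values go to them, so strike 8, 10 from h, p.
Determined: d=9, f=6. The other variables each still have more than one consistent value. That makes 2.

2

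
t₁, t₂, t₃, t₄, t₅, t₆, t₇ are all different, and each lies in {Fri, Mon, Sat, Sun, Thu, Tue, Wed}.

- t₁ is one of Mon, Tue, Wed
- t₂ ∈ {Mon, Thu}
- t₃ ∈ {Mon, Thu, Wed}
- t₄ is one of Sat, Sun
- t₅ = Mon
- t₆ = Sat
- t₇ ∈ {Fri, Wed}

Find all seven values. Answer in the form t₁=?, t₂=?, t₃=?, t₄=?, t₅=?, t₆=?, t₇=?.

t₅ must be Mon (only option left). Remove Mon from t₁, t₂, t₃.
That leaves t₆ = Sat. So t₄ can't be Sat.
t₂'s domain is down to {Thu}, so t₂ = Thu. Strike Thu from t₃.
t₃ must be Wed (only option left). Remove Wed from t₁, t₇.
t₄ has just one choice, so t₄ = Sun.
t₇ must be Fri (only option left).
t₁ must be Tue (only option left).

t₁=Tue, t₂=Thu, t₃=Wed, t₄=Sun, t₅=Mon, t₆=Sat, t₇=Fri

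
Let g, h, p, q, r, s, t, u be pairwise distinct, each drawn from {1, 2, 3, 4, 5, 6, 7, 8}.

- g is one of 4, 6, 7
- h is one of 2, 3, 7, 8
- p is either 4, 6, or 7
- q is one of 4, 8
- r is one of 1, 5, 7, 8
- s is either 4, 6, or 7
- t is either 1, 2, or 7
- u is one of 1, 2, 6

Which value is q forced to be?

The 8 variables draw from only 8 values {1, 2, 3, 4, 5, 6, 7, 8}, so each is used; only h can be 3, hence h = 3.
Among the 7 still-open variables, 5 fits only r (and all 7 values in {1, 2, 4, 5, 6, 7, 8} must be used), so r = 5.
The 6 still-open variables together cover exactly {1, 2, 4, 6, 7, 8} — 6 values for 6 variables — and 8 appears only in q's list, so q = 8.

8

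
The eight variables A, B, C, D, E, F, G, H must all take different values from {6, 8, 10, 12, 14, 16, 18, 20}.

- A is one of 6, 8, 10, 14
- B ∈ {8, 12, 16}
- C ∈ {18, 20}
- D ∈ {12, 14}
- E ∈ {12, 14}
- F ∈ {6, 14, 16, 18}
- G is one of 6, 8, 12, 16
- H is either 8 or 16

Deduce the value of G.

The 8 variables draw from only 8 values {6, 8, 10, 12, 14, 16, 18, 20}, so each is used; only A can be 10, hence A = 10.
The 7 still-open variables draw from only 7 values {6, 8, 12, 14, 16, 18, 20}, so each is used; only C can be 20, hence C = 20.
Among the 6 still-open variables, 18 fits only F (and all 6 values in {6, 8, 12, 14, 16, 18} must be used), so F = 18.
Among the 5 still-open variables, 6 fits only G (and all 5 values in {6, 8, 12, 14, 16} must be used), so G = 6.

6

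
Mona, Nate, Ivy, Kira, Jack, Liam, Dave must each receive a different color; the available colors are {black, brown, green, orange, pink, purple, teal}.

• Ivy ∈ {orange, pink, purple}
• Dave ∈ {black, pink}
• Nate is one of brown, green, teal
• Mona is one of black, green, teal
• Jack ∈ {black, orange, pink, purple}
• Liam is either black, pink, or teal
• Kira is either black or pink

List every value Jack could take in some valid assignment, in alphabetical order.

The 7 variables draw from only 7 values {black, brown, green, orange, pink, purple, teal}, so each is used; only Nate can be brown, hence Nate = brown.
The 6 still-open variables draw from only 6 values {black, green, orange, pink, purple, teal}, so each is used; only Mona can be green, hence Mona = green.
Among the 5 still-open variables, teal fits only Liam (and all 5 values in {black, orange, pink, purple, teal} must be used), so Liam = teal.
Kira and Dave share exactly the 2 values {black, pink}; by pigeonhole those values go to them, so strike black, pink from Ivy, Jack.
No further eliminations apply; Jack can still be any of orange, purple.

orange, purple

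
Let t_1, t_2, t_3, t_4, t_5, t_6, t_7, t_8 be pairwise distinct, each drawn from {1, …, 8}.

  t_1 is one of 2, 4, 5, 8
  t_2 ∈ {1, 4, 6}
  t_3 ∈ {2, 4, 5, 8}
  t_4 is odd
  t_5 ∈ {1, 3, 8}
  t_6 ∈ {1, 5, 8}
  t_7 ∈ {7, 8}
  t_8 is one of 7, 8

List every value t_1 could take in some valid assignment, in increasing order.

2, 4

Among the 8 variables, 6 fits only t_2 (and all 8 values in {1, 2, 3, 4, 5, 6, 7, 8} must be used), so t_2 = 6.
t_7 and t_8 share exactly the 2 values {7, 8}; by pigeonhole those values go to them, so strike 7, 8 from t_1, t_3, t_4, t_5, t_6.
t_4, t_5, t_6 share exactly the 3 values {1, 3, 5}; by pigeonhole those values go to them, so strike 1, 3, 5 from t_1, t_3.
No further eliminations apply; t_1 can still be any of 2, 4.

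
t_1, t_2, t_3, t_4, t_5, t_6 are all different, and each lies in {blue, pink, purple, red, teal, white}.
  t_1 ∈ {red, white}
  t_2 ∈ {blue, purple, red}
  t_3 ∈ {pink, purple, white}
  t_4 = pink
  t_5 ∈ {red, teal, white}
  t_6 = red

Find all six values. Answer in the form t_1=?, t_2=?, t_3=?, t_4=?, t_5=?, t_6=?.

t_4 must be pink (only option left). Eliminate pink elsewhere: t_3.
t_6 has just one choice, so t_6 = red. Eliminate red elsewhere: t_1, t_2, t_5.
t_1's domain is down to {white}, so t_1 = white. Strike white from t_3, t_5.
That leaves t_3 = purple. So t_2 can't be purple.
t_5 must be teal (only option left).
That leaves t_2 = blue.

t_1=white, t_2=blue, t_3=purple, t_4=pink, t_5=teal, t_6=red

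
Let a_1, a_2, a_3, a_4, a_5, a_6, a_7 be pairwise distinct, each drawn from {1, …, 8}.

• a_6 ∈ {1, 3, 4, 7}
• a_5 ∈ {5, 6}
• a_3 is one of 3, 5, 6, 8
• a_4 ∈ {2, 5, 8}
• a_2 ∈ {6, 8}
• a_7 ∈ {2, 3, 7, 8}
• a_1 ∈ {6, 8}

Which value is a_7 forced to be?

7

a_1 and a_2 between them cover only {6, 8} — a naked pair. Remove those values from a_3, a_4, a_5, a_7.
a_5 must be 5 (only option left). Remove 5 from a_3, a_4.
a_3 has just one choice, so a_3 = 3. Eliminate 3 elsewhere: a_6, a_7.
a_4 must be 2 (only option left). Eliminate 2 elsewhere: a_7.
So a_7 = 7.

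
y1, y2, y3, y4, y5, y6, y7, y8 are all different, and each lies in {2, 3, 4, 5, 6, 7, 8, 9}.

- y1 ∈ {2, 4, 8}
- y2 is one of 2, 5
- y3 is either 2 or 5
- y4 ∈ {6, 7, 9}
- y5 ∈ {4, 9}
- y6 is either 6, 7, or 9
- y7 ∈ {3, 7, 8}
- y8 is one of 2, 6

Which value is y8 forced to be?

6

The 8 variables draw from only 8 values {2, 3, 4, 5, 6, 7, 8, 9}, so each is used; only y7 can be 3, hence y7 = 3.
The 7 still-open variables draw from only 7 values {2, 4, 5, 6, 7, 8, 9}, so each is used; only y1 can be 8, hence y1 = 8.
The 6 still-open variables together cover exactly {2, 4, 5, 6, 7, 9} — 6 values for 6 variables — and 4 appears only in y5's list, so y5 = 4.
The 2 variables y2 and y3 are confined to {2, 5}, which locks those values in; drop them from y8.
So y8 = 6.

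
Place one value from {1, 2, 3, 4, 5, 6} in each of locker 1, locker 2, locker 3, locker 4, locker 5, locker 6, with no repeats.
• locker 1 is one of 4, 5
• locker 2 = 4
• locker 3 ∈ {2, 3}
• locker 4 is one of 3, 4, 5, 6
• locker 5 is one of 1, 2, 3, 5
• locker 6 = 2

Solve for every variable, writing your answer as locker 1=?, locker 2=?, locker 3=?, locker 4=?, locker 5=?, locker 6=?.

locker 2 must be 4 (only option left). So locker 1, locker 4 can't be 4.
locker 6 has just one choice, so locker 6 = 2. So locker 3, locker 5 can't be 2.
locker 1 must be 5 (only option left). So locker 4, locker 5 can't be 5.
locker 3 has just one choice, so locker 3 = 3. Strike 3 from locker 4, locker 5.
locker 4's domain is down to {6}, so locker 4 = 6.
locker 5's domain is down to {1}, so locker 5 = 1.

locker 1=5, locker 2=4, locker 3=3, locker 4=6, locker 5=1, locker 6=2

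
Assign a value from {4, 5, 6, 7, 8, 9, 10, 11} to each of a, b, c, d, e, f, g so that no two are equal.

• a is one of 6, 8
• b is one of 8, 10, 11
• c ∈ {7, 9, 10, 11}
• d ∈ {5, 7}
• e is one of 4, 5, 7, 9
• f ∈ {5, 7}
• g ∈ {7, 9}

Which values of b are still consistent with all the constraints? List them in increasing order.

d and f share exactly the 2 values {5, 7}; by pigeonhole those values go to them, so strike 5, 7 from c, e, g.
That leaves g = 9. Eliminate 9 elsewhere: c, e.
e's domain is down to {4}, so e = 4.
No further eliminations apply; b can still be any of 8, 10, 11.

8, 10, 11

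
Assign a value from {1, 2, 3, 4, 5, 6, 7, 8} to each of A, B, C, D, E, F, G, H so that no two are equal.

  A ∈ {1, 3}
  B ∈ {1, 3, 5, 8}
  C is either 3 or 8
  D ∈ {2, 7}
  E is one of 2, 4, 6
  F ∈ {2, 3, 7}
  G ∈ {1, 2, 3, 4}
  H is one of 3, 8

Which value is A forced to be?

The 8 variables draw from only 8 values {1, 2, 3, 4, 5, 6, 7, 8}, so each is used; only B can be 5, hence B = 5.
The 7 still-open variables draw from only 7 values {1, 2, 3, 4, 6, 7, 8}, so each is used; only E can be 6, hence E = 6.
The 6 still-open variables together cover exactly {1, 2, 3, 4, 7, 8} — 6 values for 6 variables — and 4 appears only in G's list, so G = 4.
The 5 still-open variables draw from only 5 values {1, 2, 3, 7, 8}, so each is used; only A can be 1, hence A = 1.

1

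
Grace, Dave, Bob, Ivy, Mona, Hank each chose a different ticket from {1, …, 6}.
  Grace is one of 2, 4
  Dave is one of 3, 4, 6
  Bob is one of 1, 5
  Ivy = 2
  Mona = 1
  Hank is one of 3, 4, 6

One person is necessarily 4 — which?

Ivy's domain is down to {2}, so Ivy = 2. Remove 2 from Grace.
So 4 goes to Grace.

Grace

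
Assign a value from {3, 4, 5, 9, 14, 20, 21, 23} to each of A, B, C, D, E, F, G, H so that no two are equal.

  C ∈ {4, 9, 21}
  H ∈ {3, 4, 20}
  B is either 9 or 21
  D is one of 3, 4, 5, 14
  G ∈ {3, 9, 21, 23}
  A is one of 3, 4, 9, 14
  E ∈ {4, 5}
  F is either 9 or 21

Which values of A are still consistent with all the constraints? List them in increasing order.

3, 14

The 8 variables draw from only 8 values {3, 4, 5, 9, 14, 20, 21, 23}, so each is used; only H can be 20, hence H = 20.
Among the 7 still-open variables, 23 fits only G (and all 7 values in {3, 4, 5, 9, 14, 21, 23} must be used), so G = 23.
B and F between them cover only {9, 21} — a naked pair. Remove those values from A, C.
That leaves C = 4. Eliminate 4 elsewhere: A, D, E.
E has just one choice, so E = 5. So D can't be 5.
No further eliminations apply; A can still be any of 3, 14.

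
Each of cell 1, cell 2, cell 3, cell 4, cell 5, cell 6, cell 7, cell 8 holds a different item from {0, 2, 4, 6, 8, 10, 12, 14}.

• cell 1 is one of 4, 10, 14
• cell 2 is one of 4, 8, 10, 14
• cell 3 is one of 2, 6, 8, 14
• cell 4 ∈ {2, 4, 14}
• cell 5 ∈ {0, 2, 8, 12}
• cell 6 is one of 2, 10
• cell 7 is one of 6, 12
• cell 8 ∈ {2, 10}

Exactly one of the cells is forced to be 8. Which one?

Among the 8 variables, 0 fits only cell 5 (and all 8 values in {0, 2, 4, 6, 8, 10, 12, 14} must be used), so cell 5 = 0.
The 7 still-open variables together cover exactly {2, 4, 6, 8, 10, 12, 14} — 7 values for 7 variables — and 12 appears only in cell 7's list, so cell 7 = 12.
Among the 6 still-open variables, 6 fits only cell 3 (and all 6 values in {2, 4, 6, 8, 10, 14} must be used), so cell 3 = 6.
Among the 5 still-open variables, 8 fits only cell 2 (and all 5 values in {2, 4, 8, 10, 14} must be used), so cell 2 = 8.

cell 2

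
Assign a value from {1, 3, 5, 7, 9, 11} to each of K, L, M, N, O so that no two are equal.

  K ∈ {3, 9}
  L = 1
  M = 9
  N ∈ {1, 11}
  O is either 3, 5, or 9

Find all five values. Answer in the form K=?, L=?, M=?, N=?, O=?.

K=3, L=1, M=9, N=11, O=5

L has just one choice, so L = 1. So N can't be 1.
M's domain is down to {9}, so M = 9. So K, O can't be 9.
N has just one choice, so N = 11.
K's domain is down to {3}, so K = 3. Eliminate 3 elsewhere: O.
That leaves O = 5.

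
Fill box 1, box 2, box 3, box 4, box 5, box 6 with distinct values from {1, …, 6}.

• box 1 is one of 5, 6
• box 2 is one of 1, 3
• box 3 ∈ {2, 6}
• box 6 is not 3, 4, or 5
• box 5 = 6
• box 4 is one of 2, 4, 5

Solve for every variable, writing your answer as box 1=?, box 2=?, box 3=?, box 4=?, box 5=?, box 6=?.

box 1=5, box 2=3, box 3=2, box 4=4, box 5=6, box 6=1

box 5 has just one choice, so box 5 = 6. Strike 6 from box 1, box 3, box 6.
box 1 has just one choice, so box 1 = 5. So box 4 can't be 5.
box 3 has just one choice, so box 3 = 2. Remove 2 from box 4, box 6.
That leaves box 4 = 4.
That leaves box 6 = 1. So box 2 can't be 1.
box 2's domain is down to {3}, so box 2 = 3.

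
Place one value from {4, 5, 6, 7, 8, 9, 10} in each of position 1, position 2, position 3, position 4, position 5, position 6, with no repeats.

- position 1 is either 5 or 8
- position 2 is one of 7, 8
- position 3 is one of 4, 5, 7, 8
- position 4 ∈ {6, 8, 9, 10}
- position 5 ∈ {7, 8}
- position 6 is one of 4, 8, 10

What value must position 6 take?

10

The 2 variables position 2 and position 5 are confined to {7, 8}, which locks those values in; drop them from position 1, position 3, position 4, position 6.
position 1's domain is down to {5}, so position 1 = 5. Strike 5 from position 3.
position 3's domain is down to {4}, so position 3 = 4. So position 6 can't be 4.
So position 6 = 10.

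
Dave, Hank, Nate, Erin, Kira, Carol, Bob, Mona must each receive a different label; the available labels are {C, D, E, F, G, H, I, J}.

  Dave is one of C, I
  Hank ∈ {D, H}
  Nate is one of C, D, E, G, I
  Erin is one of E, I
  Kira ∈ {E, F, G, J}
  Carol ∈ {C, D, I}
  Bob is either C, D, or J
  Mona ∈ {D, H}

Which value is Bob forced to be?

J

The 8 variables draw from only 8 values {C, D, E, F, G, H, I, J}, so each is used; only Kira can be F, hence Kira = F.
The 7 still-open variables together cover exactly {C, D, E, G, H, I, J} — 7 values for 7 variables — and G appears only in Nate's list, so Nate = G.
The 6 still-open variables draw from only 6 values {C, D, E, H, I, J}, so each is used; only Erin can be E, hence Erin = E.
The 5 still-open variables draw from only 5 values {C, D, H, I, J}, so each is used; only Bob can be J, hence Bob = J.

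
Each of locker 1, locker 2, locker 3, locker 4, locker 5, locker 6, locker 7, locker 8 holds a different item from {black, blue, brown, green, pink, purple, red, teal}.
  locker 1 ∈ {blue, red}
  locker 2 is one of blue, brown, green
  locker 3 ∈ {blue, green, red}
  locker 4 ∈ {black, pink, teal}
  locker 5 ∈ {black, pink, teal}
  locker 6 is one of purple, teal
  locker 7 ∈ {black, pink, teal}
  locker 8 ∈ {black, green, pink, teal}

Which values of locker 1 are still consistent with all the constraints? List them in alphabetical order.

blue, red

The 8 variables draw from only 8 values {black, blue, brown, green, pink, purple, red, teal}, so each is used; only locker 2 can be brown, hence locker 2 = brown.
The 7 still-open variables draw from only 7 values {black, blue, green, pink, purple, red, teal}, so each is used; only locker 6 can be purple, hence locker 6 = purple.
locker 4, locker 5, locker 7 between them cover only {black, pink, teal} — a naked triple. Remove those values from locker 8.
locker 8 must be green (only option left). Strike green from locker 3.
No further eliminations apply; locker 1 can still be any of blue, red.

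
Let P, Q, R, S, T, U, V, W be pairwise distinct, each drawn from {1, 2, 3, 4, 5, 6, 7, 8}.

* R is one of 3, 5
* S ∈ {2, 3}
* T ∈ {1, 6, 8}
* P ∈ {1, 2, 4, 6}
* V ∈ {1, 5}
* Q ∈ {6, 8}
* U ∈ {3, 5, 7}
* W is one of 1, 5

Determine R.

The 8 variables together cover exactly {1, 2, 3, 4, 5, 6, 7, 8} — 8 values for 8 variables — and 4 appears only in P's list, so P = 4.
Among the 7 still-open variables, 2 fits only S (and all 7 values in {1, 2, 3, 5, 6, 7, 8} must be used), so S = 2.
The 6 still-open variables together cover exactly {1, 3, 5, 6, 7, 8} — 6 values for 6 variables — and 7 appears only in U's list, so U = 7.
The 5 still-open variables together cover exactly {1, 3, 5, 6, 8} — 5 values for 5 variables — and 3 appears only in R's list, so R = 3.

3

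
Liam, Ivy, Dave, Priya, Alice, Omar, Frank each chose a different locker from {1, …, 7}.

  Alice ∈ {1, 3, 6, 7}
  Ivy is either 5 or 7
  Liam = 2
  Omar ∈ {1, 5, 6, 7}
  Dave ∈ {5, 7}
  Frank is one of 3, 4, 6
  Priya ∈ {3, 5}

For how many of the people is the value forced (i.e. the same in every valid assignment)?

Liam must be 2 (only option left).
The 6 still-open variables draw from only 6 values {1, 3, 4, 5, 6, 7}, so each is used; only Frank can be 4, hence Frank = 4.
Ivy and Dave between them cover only {5, 7} — a naked pair. Remove those values from Priya, Alice, Omar.
Priya's domain is down to {3}, so Priya = 3. So Alice can't be 3.
Determined: Liam=2, Priya=3, Frank=4. The other people each still have more than one consistent value. That makes 3.

3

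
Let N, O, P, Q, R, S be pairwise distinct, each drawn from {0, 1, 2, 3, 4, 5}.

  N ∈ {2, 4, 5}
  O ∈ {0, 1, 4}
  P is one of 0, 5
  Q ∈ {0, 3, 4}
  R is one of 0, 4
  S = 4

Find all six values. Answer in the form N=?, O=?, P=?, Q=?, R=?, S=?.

S's domain is down to {4}, so S = 4. Eliminate 4 elsewhere: N, O, Q, R.
R's domain is down to {0}, so R = 0. Eliminate 0 elsewhere: O, P, Q.
O has just one choice, so O = 1.
P's domain is down to {5}, so P = 5. Eliminate 5 elsewhere: N.
That leaves Q = 3.
N must be 2 (only option left).

N=2, O=1, P=5, Q=3, R=0, S=4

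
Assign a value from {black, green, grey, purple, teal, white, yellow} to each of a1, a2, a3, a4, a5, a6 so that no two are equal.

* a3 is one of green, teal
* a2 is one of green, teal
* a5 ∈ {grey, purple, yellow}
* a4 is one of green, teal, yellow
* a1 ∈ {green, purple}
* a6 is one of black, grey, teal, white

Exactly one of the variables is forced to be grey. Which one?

a2 and a3 between them cover only {green, teal} — a naked pair. Remove those values from a1, a4, a6.
a1 has just one choice, so a1 = purple. So a5 can't be purple.
a4's domain is down to {yellow}, so a4 = yellow. Strike yellow from a5.
So grey goes to a5.

a5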